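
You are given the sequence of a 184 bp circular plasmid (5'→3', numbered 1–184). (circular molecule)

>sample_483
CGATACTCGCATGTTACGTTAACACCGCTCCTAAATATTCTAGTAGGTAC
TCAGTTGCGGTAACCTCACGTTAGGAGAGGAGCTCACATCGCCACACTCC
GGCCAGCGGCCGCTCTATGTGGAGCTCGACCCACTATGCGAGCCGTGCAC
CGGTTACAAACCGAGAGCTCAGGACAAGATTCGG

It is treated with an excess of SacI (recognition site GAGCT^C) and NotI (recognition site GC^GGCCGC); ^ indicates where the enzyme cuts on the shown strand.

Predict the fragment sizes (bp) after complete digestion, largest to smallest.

SacI sites (GAGCTC) start at positions 80, 122, 165.
SacI cuts after base 5 of each site (before the last base), so after positions 84, 126, 169.
The NotI site (GCGGCCGC) starts at position 106.
NotI cuts after base 2 of each site, so after position 107.
Combined cut positions: 84, 107, 126, 169.
Circular molecule, 4 cuts → 4 fragments:
  85–107 → 23 bp
  108–126 → 19 bp
  127–169 → 43 bp
  170–184 then 1–84 → 15 + 84 = 99 bp
Sorted largest to smallest: 99, 43, 23, 19 bp.

99, 43, 23, 19 bp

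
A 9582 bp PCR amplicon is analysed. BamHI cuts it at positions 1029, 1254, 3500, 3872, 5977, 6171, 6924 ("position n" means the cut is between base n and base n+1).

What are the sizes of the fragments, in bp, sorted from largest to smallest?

Linear molecule, 7 cuts → 8 fragments:
  1029 − 0 = 1029 bp
  1254 − 1029 = 225 bp
  3500 − 1254 = 2246 bp
  3872 − 3500 = 372 bp
  5977 − 3872 = 2105 bp
  6171 − 5977 = 194 bp
  6924 − 6171 = 753 bp
  9582 − 6924 = 2658 bp
Sorted largest to smallest: 2658, 2246, 2105, 1029, 753, 372, 225, 194 bp.

2658, 2246, 2105, 1029, 753, 372, 225, 194 bp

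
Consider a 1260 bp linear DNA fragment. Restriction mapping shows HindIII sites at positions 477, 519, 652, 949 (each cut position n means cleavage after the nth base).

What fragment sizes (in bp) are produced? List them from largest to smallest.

Linear molecule, 4 cuts → 5 fragments:
  477 − 0 = 477 bp
  519 − 477 = 42 bp
  652 − 519 = 133 bp
  949 − 652 = 297 bp
  1260 − 949 = 311 bp
Sorted largest to smallest: 477, 311, 297, 133, 42 bp.

477, 311, 297, 133, 42 bp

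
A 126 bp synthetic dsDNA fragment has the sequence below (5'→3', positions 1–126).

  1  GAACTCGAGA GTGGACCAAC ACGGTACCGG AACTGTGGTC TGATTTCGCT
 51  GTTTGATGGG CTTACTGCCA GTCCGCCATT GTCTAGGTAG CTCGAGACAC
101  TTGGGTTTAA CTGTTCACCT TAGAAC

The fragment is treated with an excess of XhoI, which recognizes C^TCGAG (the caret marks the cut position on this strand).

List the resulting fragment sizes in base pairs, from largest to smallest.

87, 35, 4 bp

XhoI sites (CTCGAG) start at positions 4, 91.
XhoI cuts after the first base of each site, so after positions 4, 91.
Linear molecule, 2 cuts → 3 fragments:
  1–4 → 4 bp
  5–91 → 87 bp
  92–126 → 35 bp
Sorted largest to smallest: 87, 35, 4 bp.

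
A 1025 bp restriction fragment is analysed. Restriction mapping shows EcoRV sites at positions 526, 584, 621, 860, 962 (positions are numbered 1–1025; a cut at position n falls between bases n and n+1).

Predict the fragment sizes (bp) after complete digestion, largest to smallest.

526, 239, 102, 63, 58, 37 bp

Linear molecule, 5 cuts → 6 fragments:
  526 − 0 = 526 bp
  584 − 526 = 58 bp
  621 − 584 = 37 bp
  860 − 621 = 239 bp
  962 − 860 = 102 bp
  1025 − 962 = 63 bp
Sorted largest to smallest: 526, 239, 102, 63, 58, 37 bp.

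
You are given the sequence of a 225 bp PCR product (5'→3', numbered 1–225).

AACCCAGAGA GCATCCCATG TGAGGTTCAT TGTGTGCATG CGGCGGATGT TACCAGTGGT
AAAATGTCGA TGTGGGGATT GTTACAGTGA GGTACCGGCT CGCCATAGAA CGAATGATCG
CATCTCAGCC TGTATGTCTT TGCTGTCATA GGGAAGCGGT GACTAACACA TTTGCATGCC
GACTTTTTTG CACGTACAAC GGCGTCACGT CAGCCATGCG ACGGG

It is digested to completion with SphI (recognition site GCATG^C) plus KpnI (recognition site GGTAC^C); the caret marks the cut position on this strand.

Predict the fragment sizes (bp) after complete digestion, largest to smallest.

SphI sites (GCATGC) start at positions 36, 174.
SphI cuts after base 5 of each site (before the last base), so after positions 40, 178.
The KpnI site (GGTACC) starts at position 91.
KpnI cuts after base 5 of each site (before the last base), so after position 95.
Combined cut positions: 40, 95, 178.
Linear molecule, 3 cuts → 4 fragments:
  1–40 → 40 bp
  41–95 → 55 bp
  96–178 → 83 bp
  179–225 → 47 bp
Sorted largest to smallest: 83, 55, 47, 40 bp.

83, 55, 47, 40 bp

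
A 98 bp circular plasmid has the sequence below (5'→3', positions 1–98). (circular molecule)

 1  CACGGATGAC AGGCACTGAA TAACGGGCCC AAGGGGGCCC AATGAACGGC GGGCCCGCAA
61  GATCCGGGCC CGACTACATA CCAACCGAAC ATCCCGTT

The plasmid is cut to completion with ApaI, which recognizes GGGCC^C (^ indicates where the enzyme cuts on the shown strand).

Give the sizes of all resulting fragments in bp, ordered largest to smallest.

ApaI sites (GGGCCC) start at positions 25, 35, 51, 66.
ApaI cuts after base 5 of each site (before the last base), so after positions 29, 39, 55, 70.
Circular molecule, 4 cuts → 4 fragments:
  30–39 → 10 bp
  40–55 → 16 bp
  56–70 → 15 bp
  71–98 then 1–29 → 28 + 29 = 57 bp
Sorted largest to smallest: 57, 16, 15, 10 bp.

57, 16, 15, 10 bp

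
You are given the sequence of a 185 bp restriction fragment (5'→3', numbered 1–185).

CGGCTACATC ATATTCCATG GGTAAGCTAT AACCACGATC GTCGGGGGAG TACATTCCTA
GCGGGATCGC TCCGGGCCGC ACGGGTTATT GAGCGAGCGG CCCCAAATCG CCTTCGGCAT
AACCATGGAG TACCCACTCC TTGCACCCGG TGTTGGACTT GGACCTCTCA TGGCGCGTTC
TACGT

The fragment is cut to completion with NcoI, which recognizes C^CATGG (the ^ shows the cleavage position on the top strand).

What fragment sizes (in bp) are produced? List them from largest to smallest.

107, 62, 16 bp

NcoI sites (CCATGG) start at positions 16, 123.
NcoI cuts after the first base of each site, so after positions 16, 123.
Linear molecule, 2 cuts → 3 fragments:
  1–16 → 16 bp
  17–123 → 107 bp
  124–185 → 62 bp
Sorted largest to smallest: 107, 62, 16 bp.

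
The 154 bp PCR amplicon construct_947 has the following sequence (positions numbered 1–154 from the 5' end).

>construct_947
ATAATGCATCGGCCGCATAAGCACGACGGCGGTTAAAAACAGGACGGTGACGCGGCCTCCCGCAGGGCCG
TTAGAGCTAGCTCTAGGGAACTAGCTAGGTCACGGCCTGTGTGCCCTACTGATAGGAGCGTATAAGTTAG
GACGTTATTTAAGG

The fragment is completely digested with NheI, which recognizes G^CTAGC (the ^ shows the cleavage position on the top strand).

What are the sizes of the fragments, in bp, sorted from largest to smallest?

The NheI site (GCTAGC) starts at position 76.
NheI cuts after the first base of each site, so after position 76.
Linear molecule, 1 cut → 2 fragments:
  1–76 → 76 bp
  77–154 → 78 bp
Sorted largest to smallest: 78, 76 bp.

78, 76 bp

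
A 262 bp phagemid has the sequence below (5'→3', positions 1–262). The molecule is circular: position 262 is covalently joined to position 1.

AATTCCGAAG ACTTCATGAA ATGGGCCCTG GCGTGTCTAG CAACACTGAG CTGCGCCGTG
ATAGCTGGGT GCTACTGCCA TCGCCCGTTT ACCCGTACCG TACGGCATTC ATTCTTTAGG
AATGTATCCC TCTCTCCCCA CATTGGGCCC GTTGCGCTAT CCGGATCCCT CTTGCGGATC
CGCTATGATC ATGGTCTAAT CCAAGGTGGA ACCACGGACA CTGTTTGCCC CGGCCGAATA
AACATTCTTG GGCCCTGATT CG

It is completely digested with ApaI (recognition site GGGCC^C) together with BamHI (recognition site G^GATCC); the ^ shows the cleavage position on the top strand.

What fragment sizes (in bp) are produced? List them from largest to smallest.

ApaI sites (GGGCCC) start at positions 23, 145, 250.
ApaI cuts after base 5 of each site (before the last base), so after positions 27, 149, 254.
BamHI sites (GGATCC) start at positions 163, 176.
BamHI cuts after the first base of each site, so after positions 163, 176.
Combined cut positions: 27, 149, 163, 176, 254.
Circular molecule, 5 cuts → 5 fragments:
  28–149 → 122 bp
  150–163 → 14 bp
  164–176 → 13 bp
  177–254 → 78 bp
  255–262 then 1–27 → 8 + 27 = 35 bp
Sorted largest to smallest: 122, 78, 35, 14, 13 bp.

122, 78, 35, 14, 13 bp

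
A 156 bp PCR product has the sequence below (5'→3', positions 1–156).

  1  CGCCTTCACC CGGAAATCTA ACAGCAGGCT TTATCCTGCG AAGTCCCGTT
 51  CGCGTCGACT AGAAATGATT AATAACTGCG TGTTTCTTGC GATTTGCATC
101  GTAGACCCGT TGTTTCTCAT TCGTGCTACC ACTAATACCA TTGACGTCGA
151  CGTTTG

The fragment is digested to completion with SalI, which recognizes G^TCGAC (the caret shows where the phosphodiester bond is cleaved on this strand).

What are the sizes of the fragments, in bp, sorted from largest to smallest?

92, 54, 10 bp

SalI sites (GTCGAC) start at positions 54, 146.
SalI cuts after the first base of each site, so after positions 54, 146.
Linear molecule, 2 cuts → 3 fragments:
  1–54 → 54 bp
  55–146 → 92 bp
  147–156 → 10 bp
Sorted largest to smallest: 92, 54, 10 bp.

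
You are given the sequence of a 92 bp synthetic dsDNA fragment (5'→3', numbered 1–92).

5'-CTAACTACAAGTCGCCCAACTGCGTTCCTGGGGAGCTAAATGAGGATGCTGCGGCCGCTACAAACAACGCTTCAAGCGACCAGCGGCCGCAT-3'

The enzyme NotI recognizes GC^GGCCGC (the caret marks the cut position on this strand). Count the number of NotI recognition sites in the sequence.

GCGGCCGC occurs starting at positions 51, 83.
NotI cuts at 2 sites.

2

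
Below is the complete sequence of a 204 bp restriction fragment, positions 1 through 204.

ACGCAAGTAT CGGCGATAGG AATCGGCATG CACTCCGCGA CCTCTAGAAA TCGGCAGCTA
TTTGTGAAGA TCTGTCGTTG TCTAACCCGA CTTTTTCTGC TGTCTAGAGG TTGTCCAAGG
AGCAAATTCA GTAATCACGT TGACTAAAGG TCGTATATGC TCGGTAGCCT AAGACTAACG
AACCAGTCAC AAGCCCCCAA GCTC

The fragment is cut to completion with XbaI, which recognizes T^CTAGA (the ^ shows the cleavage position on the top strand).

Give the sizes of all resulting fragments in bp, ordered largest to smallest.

XbaI sites (TCTAGA) start at positions 43, 103.
XbaI cuts after the first base of each site, so after positions 43, 103.
Linear molecule, 2 cuts → 3 fragments:
  1–43 → 43 bp
  44–103 → 60 bp
  104–204 → 101 bp
Sorted largest to smallest: 101, 60, 43 bp.

101, 60, 43 bp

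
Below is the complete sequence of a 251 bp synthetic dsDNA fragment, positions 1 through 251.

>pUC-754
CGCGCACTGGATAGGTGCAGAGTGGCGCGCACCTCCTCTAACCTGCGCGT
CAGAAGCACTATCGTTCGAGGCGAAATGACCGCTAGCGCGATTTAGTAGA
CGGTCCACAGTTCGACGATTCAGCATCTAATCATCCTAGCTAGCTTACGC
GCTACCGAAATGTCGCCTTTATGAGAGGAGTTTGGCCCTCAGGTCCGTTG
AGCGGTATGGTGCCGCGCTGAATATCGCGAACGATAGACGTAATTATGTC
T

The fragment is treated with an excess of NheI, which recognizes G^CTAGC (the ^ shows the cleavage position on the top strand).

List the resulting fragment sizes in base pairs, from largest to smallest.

112, 82, 57 bp

NheI sites (GCTAGC) start at positions 82, 139.
NheI cuts after the first base of each site, so after positions 82, 139.
Linear molecule, 2 cuts → 3 fragments:
  1–82 → 82 bp
  83–139 → 57 bp
  140–251 → 112 bp
Sorted largest to smallest: 112, 82, 57 bp.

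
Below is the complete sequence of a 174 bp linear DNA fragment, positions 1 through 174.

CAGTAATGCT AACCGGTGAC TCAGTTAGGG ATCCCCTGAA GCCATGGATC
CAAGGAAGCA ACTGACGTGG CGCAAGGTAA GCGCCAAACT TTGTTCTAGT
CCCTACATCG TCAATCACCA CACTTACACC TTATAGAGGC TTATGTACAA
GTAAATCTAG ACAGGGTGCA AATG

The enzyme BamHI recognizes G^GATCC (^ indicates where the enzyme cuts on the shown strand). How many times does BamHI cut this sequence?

2

GGATCC occurs starting at positions 29, 46.
BamHI cuts at 2 sites.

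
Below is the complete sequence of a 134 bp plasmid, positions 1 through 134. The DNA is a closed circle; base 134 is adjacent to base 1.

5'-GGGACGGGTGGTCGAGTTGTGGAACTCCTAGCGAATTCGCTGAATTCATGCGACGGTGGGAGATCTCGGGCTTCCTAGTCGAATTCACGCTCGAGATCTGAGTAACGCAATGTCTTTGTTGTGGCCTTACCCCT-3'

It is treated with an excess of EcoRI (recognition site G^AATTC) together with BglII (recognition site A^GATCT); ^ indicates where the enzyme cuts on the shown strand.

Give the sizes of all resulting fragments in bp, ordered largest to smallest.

73, 20, 19, 13, 9 bp

EcoRI sites (GAATTC) start at positions 33, 42, 81.
EcoRI cuts after the first base of each site, so after positions 33, 42, 81.
BglII sites (AGATCT) start at positions 61, 94.
BglII cuts after the first base of each site, so after positions 61, 94.
Combined cut positions: 33, 42, 61, 81, 94.
Circular molecule, 5 cuts → 5 fragments:
  34–42 → 9 bp
  43–61 → 19 bp
  62–81 → 20 bp
  82–94 → 13 bp
  95–134 then 1–33 → 40 + 33 = 73 bp
Sorted largest to smallest: 73, 20, 19, 13, 9 bp.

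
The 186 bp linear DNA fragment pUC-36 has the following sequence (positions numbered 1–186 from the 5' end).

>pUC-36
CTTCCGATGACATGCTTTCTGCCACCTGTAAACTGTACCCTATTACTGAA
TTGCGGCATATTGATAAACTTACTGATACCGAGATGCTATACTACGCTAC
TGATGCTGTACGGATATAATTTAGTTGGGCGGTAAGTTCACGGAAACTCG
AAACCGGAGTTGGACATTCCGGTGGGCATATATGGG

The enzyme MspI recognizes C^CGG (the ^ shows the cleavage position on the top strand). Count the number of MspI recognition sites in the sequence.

CCGG occurs starting at positions 154, 169.
MspI cuts at 2 sites.

2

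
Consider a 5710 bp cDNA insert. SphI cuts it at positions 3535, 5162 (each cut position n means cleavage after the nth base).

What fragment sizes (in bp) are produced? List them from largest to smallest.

Linear molecule, 2 cuts → 3 fragments:
  3535 − 0 = 3535 bp
  5162 − 3535 = 1627 bp
  5710 − 5162 = 548 bp
Sorted largest to smallest: 3535, 1627, 548 bp.

3535, 1627, 548 bp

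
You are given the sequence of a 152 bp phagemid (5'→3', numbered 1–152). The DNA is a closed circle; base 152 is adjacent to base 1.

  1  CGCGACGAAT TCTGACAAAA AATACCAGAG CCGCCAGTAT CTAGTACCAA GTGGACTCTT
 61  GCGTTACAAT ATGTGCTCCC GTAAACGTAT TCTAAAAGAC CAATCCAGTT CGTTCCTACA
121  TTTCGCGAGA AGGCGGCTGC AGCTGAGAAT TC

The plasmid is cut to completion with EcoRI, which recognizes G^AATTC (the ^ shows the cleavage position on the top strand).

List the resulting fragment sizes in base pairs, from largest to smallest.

140, 12 bp

EcoRI sites (GAATTC) start at positions 7, 147.
EcoRI cuts after the first base of each site, so after positions 7, 147.
Circular molecule, 2 cuts → 2 fragments:
  8–147 → 140 bp
  148–152 then 1–7 → 5 + 7 = 12 bp
Sorted largest to smallest: 140, 12 bp.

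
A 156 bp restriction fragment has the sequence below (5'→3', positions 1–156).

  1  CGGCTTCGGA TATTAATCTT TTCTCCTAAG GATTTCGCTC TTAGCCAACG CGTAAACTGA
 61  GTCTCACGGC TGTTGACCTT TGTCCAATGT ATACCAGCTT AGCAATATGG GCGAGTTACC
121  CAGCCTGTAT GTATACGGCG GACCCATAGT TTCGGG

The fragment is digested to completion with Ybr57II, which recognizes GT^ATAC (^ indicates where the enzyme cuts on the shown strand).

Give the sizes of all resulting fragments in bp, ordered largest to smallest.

Ybr57II sites (GTATAC) start at positions 89, 131.
Ybr57II cuts after base 2 of each site, so after positions 90, 132.
Linear molecule, 2 cuts → 3 fragments:
  1–90 → 90 bp
  91–132 → 42 bp
  133–156 → 24 bp
Sorted largest to smallest: 90, 42, 24 bp.

90, 42, 24 bp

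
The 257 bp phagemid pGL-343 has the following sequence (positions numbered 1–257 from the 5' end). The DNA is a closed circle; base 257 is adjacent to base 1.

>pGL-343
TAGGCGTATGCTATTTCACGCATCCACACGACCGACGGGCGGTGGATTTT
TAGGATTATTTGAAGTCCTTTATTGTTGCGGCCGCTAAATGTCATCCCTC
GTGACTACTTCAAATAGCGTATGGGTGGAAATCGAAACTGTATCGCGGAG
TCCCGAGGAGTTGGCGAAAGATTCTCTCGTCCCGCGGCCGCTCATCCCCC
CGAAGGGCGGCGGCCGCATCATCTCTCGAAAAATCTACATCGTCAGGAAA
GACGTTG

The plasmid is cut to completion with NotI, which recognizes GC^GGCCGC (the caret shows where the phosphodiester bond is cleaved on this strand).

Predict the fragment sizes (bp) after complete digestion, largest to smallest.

125, 106, 26 bp

NotI sites (GCGGCCGC) start at positions 78, 184, 210.
NotI cuts after base 2 of each site, so after positions 79, 185, 211.
Circular molecule, 3 cuts → 3 fragments:
  80–185 → 106 bp
  186–211 → 26 bp
  212–257 then 1–79 → 46 + 79 = 125 bp
Sorted largest to smallest: 125, 106, 26 bp.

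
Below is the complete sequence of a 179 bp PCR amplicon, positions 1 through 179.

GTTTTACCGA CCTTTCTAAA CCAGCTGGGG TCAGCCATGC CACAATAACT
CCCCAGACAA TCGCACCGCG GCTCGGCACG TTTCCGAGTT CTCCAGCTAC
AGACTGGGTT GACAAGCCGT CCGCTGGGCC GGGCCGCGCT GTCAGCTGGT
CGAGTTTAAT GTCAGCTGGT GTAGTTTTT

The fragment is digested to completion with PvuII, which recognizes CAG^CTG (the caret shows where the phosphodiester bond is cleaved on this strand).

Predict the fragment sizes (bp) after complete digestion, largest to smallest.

121, 24, 20, 14 bp

PvuII sites (CAGCTG) start at positions 22, 143, 163.
PvuII cuts after base 3 of each site, so after positions 24, 145, 165.
Linear molecule, 3 cuts → 4 fragments:
  1–24 → 24 bp
  25–145 → 121 bp
  146–165 → 20 bp
  166–179 → 14 bp
Sorted largest to smallest: 121, 24, 20, 14 bp.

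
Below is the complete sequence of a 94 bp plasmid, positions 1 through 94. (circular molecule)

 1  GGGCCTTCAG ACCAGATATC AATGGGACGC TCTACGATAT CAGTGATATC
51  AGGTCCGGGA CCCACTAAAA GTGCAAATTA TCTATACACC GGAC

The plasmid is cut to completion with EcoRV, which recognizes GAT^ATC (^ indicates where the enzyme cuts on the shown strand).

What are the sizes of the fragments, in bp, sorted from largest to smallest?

64, 21, 9 bp

EcoRV sites (GATATC) start at positions 15, 36, 45.
EcoRV cuts after base 3 of each site, so after positions 17, 38, 47.
Circular molecule, 3 cuts → 3 fragments:
  18–38 → 21 bp
  39–47 → 9 bp
  48–94 then 1–17 → 47 + 17 = 64 bp
Sorted largest to smallest: 64, 21, 9 bp.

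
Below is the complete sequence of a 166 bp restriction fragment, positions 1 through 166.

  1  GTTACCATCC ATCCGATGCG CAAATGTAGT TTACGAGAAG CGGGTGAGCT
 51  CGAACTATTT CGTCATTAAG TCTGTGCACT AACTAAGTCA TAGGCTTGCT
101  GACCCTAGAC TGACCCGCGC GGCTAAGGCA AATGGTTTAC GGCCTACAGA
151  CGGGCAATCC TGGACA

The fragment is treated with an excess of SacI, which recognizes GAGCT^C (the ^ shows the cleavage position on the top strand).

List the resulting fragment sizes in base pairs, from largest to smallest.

The SacI site (GAGCTC) starts at position 46.
SacI cuts after base 5 of each site (before the last base), so after position 50.
Linear molecule, 1 cut → 2 fragments:
  1–50 → 50 bp
  51–166 → 116 bp
Sorted largest to smallest: 116, 50 bp.

116, 50 bp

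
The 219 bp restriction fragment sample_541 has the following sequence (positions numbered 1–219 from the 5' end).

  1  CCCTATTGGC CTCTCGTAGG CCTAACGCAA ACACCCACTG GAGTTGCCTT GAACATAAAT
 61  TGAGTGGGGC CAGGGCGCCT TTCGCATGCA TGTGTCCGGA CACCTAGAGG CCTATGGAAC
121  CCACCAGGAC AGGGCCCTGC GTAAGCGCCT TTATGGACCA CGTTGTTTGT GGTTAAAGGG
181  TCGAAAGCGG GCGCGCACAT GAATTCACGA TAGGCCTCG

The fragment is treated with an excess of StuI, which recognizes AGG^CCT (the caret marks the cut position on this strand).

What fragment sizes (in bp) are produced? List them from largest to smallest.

StuI sites (AGGCCT) start at positions 18, 108, 212.
StuI cuts after base 3 of each site, so after positions 20, 110, 214.
Linear molecule, 3 cuts → 4 fragments:
  1–20 → 20 bp
  21–110 → 90 bp
  111–214 → 104 bp
  215–219 → 5 bp
Sorted largest to smallest: 104, 90, 20, 5 bp.

104, 90, 20, 5 bp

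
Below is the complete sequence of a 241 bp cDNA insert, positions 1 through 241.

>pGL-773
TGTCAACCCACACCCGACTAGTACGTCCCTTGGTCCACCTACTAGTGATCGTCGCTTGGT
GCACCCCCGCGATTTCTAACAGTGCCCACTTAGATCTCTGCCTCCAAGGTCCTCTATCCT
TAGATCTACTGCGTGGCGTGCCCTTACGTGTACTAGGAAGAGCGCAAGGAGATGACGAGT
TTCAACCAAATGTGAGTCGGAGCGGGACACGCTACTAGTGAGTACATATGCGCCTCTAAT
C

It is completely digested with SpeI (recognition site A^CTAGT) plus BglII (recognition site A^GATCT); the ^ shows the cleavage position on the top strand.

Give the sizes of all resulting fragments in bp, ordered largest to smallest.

92, 51, 30, 27, 24, 17 bp

SpeI sites (ACTAGT) start at positions 17, 41, 214.
SpeI cuts after the first base of each site, so after positions 17, 41, 214.
BglII sites (AGATCT) start at positions 92, 122.
BglII cuts after the first base of each site, so after positions 92, 122.
Combined cut positions: 17, 41, 92, 122, 214.
Linear molecule, 5 cuts → 6 fragments:
  1–17 → 17 bp
  18–41 → 24 bp
  42–92 → 51 bp
  93–122 → 30 bp
  123–214 → 92 bp
  215–241 → 27 bp
Sorted largest to smallest: 92, 51, 30, 27, 24, 17 bp.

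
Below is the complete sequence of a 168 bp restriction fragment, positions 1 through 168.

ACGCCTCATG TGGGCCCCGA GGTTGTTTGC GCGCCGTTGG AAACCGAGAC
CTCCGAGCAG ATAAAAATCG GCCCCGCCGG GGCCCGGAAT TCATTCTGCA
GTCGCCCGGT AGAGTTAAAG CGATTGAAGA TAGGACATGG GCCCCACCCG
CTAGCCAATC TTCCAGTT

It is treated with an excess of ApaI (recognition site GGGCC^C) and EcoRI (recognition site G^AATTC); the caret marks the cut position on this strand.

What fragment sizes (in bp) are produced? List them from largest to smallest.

ApaI sites (GGGCCC) start at positions 12, 80, 139.
ApaI cuts after base 5 of each site (before the last base), so after positions 16, 84, 143.
The EcoRI site (GAATTC) starts at position 87.
EcoRI cuts after the first base of each site, so after position 87.
Combined cut positions: 16, 84, 87, 143.
Linear molecule, 4 cuts → 5 fragments:
  1–16 → 16 bp
  17–84 → 68 bp
  85–87 → 3 bp
  88–143 → 56 bp
  144–168 → 25 bp
Sorted largest to smallest: 68, 56, 25, 16, 3 bp.

68, 56, 25, 16, 3 bp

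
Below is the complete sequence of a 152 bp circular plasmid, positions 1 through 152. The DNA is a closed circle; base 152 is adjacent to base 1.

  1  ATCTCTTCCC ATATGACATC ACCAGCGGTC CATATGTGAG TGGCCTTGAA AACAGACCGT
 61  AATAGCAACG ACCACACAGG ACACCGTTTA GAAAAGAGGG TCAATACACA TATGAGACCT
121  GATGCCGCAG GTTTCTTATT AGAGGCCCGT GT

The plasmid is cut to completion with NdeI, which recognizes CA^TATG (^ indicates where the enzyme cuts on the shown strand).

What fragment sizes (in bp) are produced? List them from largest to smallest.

NdeI sites (CATATG) start at positions 10, 31, 109.
NdeI cuts after base 2 of each site, so after positions 11, 32, 110.
Circular molecule, 3 cuts → 3 fragments:
  12–32 → 21 bp
  33–110 → 78 bp
  111–152 then 1–11 → 42 + 11 = 53 bp
Sorted largest to smallest: 78, 53, 21 bp.

78, 53, 21 bp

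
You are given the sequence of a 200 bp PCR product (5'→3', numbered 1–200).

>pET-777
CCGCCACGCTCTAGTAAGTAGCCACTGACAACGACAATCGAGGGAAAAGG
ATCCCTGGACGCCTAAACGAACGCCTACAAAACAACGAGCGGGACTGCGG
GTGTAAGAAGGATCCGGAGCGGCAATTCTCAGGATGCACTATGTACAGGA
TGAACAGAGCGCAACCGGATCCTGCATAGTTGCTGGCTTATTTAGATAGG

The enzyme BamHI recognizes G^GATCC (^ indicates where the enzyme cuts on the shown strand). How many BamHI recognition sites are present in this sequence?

GGATCC occurs starting at positions 49, 110, 167.
BamHI cuts at 3 sites.

3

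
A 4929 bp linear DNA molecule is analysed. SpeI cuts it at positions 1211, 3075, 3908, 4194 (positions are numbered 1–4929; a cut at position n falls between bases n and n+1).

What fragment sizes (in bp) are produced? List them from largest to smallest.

Linear molecule, 4 cuts → 5 fragments:
  1211 − 0 = 1211 bp
  3075 − 1211 = 1864 bp
  3908 − 3075 = 833 bp
  4194 − 3908 = 286 bp
  4929 − 4194 = 735 bp
Sorted largest to smallest: 1864, 1211, 833, 735, 286 bp.

1864, 1211, 833, 735, 286 bp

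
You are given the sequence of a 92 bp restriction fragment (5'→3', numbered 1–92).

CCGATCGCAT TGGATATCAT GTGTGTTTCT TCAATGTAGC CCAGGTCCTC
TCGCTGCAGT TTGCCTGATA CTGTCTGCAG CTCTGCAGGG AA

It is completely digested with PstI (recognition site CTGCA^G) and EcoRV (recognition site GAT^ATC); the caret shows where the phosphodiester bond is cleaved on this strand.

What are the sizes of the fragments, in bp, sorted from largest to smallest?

PstI sites (CTGCAG) start at positions 54, 75, 83.
PstI cuts after base 5 of each site (before the last base), so after positions 58, 79, 87.
The EcoRV site (GATATC) starts at position 13.
EcoRV cuts after base 3 of each site, so after position 15.
Combined cut positions: 15, 58, 79, 87.
Linear molecule, 4 cuts → 5 fragments:
  1–15 → 15 bp
  16–58 → 43 bp
  59–79 → 21 bp
  80–87 → 8 bp
  88–92 → 5 bp
Sorted largest to smallest: 43, 21, 15, 8, 5 bp.

43, 21, 15, 8, 5 bp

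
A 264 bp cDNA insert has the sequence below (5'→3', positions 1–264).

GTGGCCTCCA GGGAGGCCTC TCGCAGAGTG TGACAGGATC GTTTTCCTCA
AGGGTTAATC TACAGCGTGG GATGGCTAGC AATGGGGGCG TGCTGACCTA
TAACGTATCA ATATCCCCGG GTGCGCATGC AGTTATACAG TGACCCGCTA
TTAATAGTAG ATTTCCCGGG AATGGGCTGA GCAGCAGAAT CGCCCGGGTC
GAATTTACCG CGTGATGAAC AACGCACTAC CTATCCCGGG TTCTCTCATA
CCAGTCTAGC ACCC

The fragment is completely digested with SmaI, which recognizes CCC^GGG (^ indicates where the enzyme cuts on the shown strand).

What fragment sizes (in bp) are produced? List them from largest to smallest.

SmaI sites (CCCGGG) start at positions 116, 165, 193, 235.
SmaI cuts after base 3 of each site, so after positions 118, 167, 195, 237.
Linear molecule, 4 cuts → 5 fragments:
  1–118 → 118 bp
  119–167 → 49 bp
  168–195 → 28 bp
  196–237 → 42 bp
  238–264 → 27 bp
Sorted largest to smallest: 118, 49, 42, 28, 27 bp.

118, 49, 42, 28, 27 bp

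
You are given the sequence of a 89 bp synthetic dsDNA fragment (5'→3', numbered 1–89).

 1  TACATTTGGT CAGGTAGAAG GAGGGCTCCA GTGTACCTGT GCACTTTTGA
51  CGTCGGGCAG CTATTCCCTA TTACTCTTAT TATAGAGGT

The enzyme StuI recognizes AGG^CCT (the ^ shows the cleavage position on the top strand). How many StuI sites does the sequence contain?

No occurrence of AGGCCT is present in the sequence.
StuI does not cut: 0 sites.

0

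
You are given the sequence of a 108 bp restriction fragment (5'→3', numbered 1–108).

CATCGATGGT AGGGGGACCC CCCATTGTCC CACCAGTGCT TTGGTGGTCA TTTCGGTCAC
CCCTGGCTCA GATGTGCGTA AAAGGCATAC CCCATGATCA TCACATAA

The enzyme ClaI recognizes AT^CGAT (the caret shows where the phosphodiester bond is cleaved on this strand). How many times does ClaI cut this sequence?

1

ATCGAT occurs starting at position 2.
ClaI cuts at 1 site.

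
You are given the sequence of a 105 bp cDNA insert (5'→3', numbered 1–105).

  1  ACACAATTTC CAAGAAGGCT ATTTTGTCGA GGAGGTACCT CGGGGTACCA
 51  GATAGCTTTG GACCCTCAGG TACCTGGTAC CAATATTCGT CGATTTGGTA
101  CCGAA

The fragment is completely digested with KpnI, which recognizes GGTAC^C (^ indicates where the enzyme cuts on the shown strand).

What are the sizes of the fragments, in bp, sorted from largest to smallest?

38, 25, 21, 10, 7, 4 bp

KpnI sites (GGTACC) start at positions 34, 44, 69, 76, 97.
KpnI cuts after base 5 of each site (before the last base), so after positions 38, 48, 73, 80, 101.
Linear molecule, 5 cuts → 6 fragments:
  1–38 → 38 bp
  39–48 → 10 bp
  49–73 → 25 bp
  74–80 → 7 bp
  81–101 → 21 bp
  102–105 → 4 bp
Sorted largest to smallest: 38, 25, 21, 10, 7, 4 bp.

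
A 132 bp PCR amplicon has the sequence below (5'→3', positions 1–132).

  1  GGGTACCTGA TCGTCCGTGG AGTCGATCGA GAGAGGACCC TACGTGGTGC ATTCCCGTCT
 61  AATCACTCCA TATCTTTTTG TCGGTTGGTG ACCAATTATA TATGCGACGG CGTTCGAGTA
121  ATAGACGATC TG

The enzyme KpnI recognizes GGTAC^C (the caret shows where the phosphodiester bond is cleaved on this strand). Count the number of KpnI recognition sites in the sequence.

1

GGTACC occurs starting at position 2.
KpnI cuts at 1 site.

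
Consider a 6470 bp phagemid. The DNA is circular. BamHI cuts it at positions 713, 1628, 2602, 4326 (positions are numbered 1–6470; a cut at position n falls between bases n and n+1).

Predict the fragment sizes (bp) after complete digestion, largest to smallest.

2857, 1724, 974, 915 bp

Circular molecule, 4 cuts → 4 fragments:
  1628 − 713 = 915 bp
  2602 − 1628 = 974 bp
  4326 − 2602 = 1724 bp
  wrap: 6470 − 4326 + 713 = 2857 bp
Sorted largest to smallest: 2857, 1724, 974, 915 bp.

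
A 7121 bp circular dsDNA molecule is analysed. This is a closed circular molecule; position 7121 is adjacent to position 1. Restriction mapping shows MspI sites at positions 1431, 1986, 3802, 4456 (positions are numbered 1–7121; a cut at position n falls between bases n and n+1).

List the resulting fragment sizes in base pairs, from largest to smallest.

4096, 1816, 654, 555 bp

Circular molecule, 4 cuts → 4 fragments:
  1986 − 1431 = 555 bp
  3802 − 1986 = 1816 bp
  4456 − 3802 = 654 bp
  wrap: 7121 − 4456 + 1431 = 4096 bp
Sorted largest to smallest: 4096, 1816, 654, 555 bp.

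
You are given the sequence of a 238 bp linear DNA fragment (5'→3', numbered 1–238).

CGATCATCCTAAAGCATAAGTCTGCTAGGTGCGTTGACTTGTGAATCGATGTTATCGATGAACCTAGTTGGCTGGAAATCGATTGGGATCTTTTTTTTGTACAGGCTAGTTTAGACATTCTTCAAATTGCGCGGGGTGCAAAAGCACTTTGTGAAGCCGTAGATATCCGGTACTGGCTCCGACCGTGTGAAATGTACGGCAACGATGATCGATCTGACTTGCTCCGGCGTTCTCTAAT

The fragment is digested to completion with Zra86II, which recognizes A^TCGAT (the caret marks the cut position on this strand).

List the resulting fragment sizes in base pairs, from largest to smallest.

Zra86II sites (ATCGAT) start at positions 45, 54, 78, 208.
Zra86II cuts after the first base of each site, so after positions 45, 54, 78, 208.
Linear molecule, 4 cuts → 5 fragments:
  1–45 → 45 bp
  46–54 → 9 bp
  55–78 → 24 bp
  79–208 → 130 bp
  209–238 → 30 bp
Sorted largest to smallest: 130, 45, 30, 24, 9 bp.

130, 45, 30, 24, 9 bp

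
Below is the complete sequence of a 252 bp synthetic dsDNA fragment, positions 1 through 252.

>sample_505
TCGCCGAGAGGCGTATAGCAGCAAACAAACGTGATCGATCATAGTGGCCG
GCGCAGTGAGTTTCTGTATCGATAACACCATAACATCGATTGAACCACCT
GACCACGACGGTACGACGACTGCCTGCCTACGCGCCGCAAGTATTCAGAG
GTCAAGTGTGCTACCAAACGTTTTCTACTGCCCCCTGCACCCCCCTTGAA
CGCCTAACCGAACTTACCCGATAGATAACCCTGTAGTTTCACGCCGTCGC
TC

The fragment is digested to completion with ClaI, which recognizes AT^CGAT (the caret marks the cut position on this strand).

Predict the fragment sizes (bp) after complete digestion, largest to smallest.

ClaI sites (ATCGAT) start at positions 34, 68, 85.
ClaI cuts after base 2 of each site, so after positions 35, 69, 86.
Linear molecule, 3 cuts → 4 fragments:
  1–35 → 35 bp
  36–69 → 34 bp
  70–86 → 17 bp
  87–252 → 166 bp
Sorted largest to smallest: 166, 35, 34, 17 bp.

166, 35, 34, 17 bp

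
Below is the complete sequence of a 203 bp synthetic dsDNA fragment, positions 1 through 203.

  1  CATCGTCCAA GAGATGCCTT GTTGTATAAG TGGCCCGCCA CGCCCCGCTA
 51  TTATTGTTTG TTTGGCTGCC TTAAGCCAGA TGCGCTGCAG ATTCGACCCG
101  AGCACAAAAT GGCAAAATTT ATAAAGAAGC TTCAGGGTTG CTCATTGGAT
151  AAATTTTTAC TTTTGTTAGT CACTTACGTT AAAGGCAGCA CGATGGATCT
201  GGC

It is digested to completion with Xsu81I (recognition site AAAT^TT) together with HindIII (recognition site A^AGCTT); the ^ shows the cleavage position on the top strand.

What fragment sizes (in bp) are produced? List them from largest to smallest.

Xsu81I sites (AAATTT) start at positions 115, 151.
Xsu81I cuts after base 4 of each site, so after positions 118, 154.
The HindIII site (AAGCTT) starts at position 127.
HindIII cuts after the first base of each site, so after position 127.
Combined cut positions: 118, 127, 154.
Linear molecule, 3 cuts → 4 fragments:
  1–118 → 118 bp
  119–127 → 9 bp
  128–154 → 27 bp
  155–203 → 49 bp
Sorted largest to smallest: 118, 49, 27, 9 bp.

118, 49, 27, 9 bp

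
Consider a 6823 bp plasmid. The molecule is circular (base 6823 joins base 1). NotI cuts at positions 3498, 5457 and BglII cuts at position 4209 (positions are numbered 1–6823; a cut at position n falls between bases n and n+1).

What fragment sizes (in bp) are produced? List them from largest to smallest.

4864, 1248, 711 bp

Combined cut positions (sorted): 3498, 4209, 5457.
Circular molecule, 3 cuts → 3 fragments:
  4209 − 3498 = 711 bp
  5457 − 4209 = 1248 bp
  wrap: 6823 − 5457 + 3498 = 4864 bp
Sorted largest to smallest: 4864, 1248, 711 bp.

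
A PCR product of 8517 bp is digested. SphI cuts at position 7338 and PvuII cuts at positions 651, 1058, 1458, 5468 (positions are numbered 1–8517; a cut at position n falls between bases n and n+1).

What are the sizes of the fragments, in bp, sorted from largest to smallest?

Combined cut positions (sorted): 651, 1058, 1458, 5468, 7338.
Linear molecule, 5 cuts → 6 fragments:
  651 − 0 = 651 bp
  1058 − 651 = 407 bp
  1458 − 1058 = 400 bp
  5468 − 1458 = 4010 bp
  7338 − 5468 = 1870 bp
  8517 − 7338 = 1179 bp
Sorted largest to smallest: 4010, 1870, 1179, 651, 407, 400 bp.

4010, 1870, 1179, 651, 407, 400 bp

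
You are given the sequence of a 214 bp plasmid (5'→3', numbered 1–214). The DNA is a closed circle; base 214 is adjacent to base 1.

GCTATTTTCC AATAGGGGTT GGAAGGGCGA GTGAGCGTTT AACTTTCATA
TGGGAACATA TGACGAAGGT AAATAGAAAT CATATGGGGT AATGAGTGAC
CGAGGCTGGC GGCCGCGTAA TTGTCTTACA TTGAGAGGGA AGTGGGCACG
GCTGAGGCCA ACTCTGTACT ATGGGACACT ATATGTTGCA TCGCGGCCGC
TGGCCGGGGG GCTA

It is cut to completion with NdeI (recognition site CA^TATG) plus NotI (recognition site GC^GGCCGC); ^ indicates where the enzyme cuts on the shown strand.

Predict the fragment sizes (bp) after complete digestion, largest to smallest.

84, 68, 28, 24, 10 bp

NdeI sites (CATATG) start at positions 47, 57, 81.
NdeI cuts after base 2 of each site, so after positions 48, 58, 82.
NotI sites (GCGGCCGC) start at positions 109, 193.
NotI cuts after base 2 of each site, so after positions 110, 194.
Combined cut positions: 48, 58, 82, 110, 194.
Circular molecule, 5 cuts → 5 fragments:
  49–58 → 10 bp
  59–82 → 24 bp
  83–110 → 28 bp
  111–194 → 84 bp
  195–214 then 1–48 → 20 + 48 = 68 bp
Sorted largest to smallest: 84, 68, 28, 24, 10 bp.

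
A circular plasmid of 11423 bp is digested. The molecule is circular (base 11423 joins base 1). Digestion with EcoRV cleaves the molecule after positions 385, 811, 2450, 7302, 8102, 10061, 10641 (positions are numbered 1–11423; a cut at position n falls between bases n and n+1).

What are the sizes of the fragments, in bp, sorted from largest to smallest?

4852, 1959, 1639, 1167, 800, 580, 426 bp

Circular molecule, 7 cuts → 7 fragments:
  811 − 385 = 426 bp
  2450 − 811 = 1639 bp
  7302 − 2450 = 4852 bp
  8102 − 7302 = 800 bp
  10061 − 8102 = 1959 bp
  10641 − 10061 = 580 bp
  wrap: 11423 − 10641 + 385 = 1167 bp
Sorted largest to smallest: 4852, 1959, 1639, 1167, 800, 580, 426 bp.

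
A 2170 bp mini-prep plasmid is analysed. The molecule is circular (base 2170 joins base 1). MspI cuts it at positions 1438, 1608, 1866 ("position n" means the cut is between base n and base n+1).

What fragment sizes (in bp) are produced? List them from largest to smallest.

1742, 258, 170 bp

Circular molecule, 3 cuts → 3 fragments:
  1608 − 1438 = 170 bp
  1866 − 1608 = 258 bp
  wrap: 2170 − 1866 + 1438 = 1742 bp
Sorted largest to smallest: 1742, 258, 170 bp.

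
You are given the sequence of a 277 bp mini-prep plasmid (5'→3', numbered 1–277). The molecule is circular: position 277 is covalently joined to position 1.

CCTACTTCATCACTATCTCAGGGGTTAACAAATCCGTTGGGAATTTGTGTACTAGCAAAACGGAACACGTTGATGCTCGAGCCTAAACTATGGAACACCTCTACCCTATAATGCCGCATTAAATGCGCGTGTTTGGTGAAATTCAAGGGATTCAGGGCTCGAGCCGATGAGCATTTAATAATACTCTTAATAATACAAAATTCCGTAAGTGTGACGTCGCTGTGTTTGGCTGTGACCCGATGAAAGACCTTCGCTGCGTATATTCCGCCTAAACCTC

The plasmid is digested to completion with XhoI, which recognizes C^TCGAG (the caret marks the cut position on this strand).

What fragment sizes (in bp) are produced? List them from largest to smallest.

XhoI sites (CTCGAG) start at positions 76, 158.
XhoI cuts after the first base of each site, so after positions 76, 158.
Circular molecule, 2 cuts → 2 fragments:
  77–158 → 82 bp
  159–277 then 1–76 → 119 + 76 = 195 bp
Sorted largest to smallest: 195, 82 bp.

195, 82 bp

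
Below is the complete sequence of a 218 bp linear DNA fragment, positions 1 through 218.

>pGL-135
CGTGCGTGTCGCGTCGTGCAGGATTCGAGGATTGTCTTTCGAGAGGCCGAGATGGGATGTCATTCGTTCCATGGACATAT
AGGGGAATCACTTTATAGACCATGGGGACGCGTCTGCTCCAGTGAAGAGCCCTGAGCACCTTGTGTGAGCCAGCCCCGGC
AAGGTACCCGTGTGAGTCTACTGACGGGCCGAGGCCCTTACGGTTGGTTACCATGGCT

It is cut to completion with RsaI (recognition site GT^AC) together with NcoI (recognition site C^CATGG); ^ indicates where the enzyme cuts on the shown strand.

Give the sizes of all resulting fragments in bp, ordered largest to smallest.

The RsaI site (GTAC) starts at position 164.
RsaI cuts after base 2 of each site, so after position 165.
NcoI sites (CCATGG) start at positions 69, 100, 211.
NcoI cuts after the first base of each site, so after positions 69, 100, 211.
Combined cut positions: 69, 100, 165, 211.
Linear molecule, 4 cuts → 5 fragments:
  1–69 → 69 bp
  70–100 → 31 bp
  101–165 → 65 bp
  166–211 → 46 bp
  212–218 → 7 bp
Sorted largest to smallest: 69, 65, 46, 31, 7 bp.

69, 65, 46, 31, 7 bp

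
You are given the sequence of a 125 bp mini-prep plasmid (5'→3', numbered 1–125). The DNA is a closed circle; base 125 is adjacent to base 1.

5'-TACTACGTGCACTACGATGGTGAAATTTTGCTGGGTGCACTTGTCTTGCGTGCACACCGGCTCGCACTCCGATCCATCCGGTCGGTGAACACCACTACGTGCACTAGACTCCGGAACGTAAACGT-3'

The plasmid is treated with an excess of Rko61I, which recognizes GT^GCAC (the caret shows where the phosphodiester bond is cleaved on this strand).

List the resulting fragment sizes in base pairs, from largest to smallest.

49, 33, 28, 15 bp

Rko61I sites (GTGCAC) start at positions 7, 35, 50, 99.
Rko61I cuts after base 2 of each site, so after positions 8, 36, 51, 100.
Circular molecule, 4 cuts → 4 fragments:
  9–36 → 28 bp
  37–51 → 15 bp
  52–100 → 49 bp
  101–125 then 1–8 → 25 + 8 = 33 bp
Sorted largest to smallest: 49, 33, 28, 15 bp.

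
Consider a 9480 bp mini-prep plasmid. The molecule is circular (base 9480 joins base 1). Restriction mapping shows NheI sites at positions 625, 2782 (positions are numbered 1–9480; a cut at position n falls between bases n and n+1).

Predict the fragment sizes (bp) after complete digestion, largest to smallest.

7323, 2157 bp

Circular molecule, 2 cuts → 2 fragments:
  2782 − 625 = 2157 bp
  wrap: 9480 − 2782 + 625 = 7323 bp
Sorted largest to smallest: 7323, 2157 bp.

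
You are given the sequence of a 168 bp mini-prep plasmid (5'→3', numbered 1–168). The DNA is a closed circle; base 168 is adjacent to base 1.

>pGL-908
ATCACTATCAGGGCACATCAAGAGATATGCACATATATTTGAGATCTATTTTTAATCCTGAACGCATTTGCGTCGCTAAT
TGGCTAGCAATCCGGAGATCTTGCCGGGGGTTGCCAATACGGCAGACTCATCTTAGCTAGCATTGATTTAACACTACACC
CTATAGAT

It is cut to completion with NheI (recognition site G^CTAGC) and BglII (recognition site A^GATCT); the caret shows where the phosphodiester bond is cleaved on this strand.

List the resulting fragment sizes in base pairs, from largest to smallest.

NheI sites (GCTAGC) start at positions 83, 136.
NheI cuts after the first base of each site, so after positions 83, 136.
BglII sites (AGATCT) start at positions 42, 96.
BglII cuts after the first base of each site, so after positions 42, 96.
Combined cut positions: 42, 83, 96, 136.
Circular molecule, 4 cuts → 4 fragments:
  43–83 → 41 bp
  84–96 → 13 bp
  97–136 → 40 bp
  137–168 then 1–42 → 32 + 42 = 74 bp
Sorted largest to smallest: 74, 41, 40, 13 bp.

74, 41, 40, 13 bp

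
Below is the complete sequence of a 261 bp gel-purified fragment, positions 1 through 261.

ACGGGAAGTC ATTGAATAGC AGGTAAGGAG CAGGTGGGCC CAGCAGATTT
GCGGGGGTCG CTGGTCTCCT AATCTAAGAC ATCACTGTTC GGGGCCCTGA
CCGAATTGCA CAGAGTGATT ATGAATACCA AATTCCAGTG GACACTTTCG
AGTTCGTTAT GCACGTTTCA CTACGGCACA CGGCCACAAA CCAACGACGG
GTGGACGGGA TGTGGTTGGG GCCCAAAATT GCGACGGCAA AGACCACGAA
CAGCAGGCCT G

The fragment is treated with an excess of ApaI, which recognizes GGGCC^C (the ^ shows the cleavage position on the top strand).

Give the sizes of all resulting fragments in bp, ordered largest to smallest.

ApaI sites (GGGCCC) start at positions 36, 92, 219.
ApaI cuts after base 5 of each site (before the last base), so after positions 40, 96, 223.
Linear molecule, 3 cuts → 4 fragments:
  1–40 → 40 bp
  41–96 → 56 bp
  97–223 → 127 bp
  224–261 → 38 bp
Sorted largest to smallest: 127, 56, 40, 38 bp.

127, 56, 40, 38 bp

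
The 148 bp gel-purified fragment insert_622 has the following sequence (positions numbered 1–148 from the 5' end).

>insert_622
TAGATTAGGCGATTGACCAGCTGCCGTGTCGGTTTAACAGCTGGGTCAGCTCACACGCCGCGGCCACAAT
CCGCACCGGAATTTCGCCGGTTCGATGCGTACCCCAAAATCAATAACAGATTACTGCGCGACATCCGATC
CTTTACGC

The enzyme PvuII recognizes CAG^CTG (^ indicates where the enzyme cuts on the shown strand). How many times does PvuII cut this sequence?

2

CAGCTG occurs starting at positions 18, 38.
PvuII cuts at 2 sites.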